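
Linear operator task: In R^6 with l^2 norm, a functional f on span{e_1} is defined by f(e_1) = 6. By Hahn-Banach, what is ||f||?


The norm of f is given by ||f|| = sup_{||x||=1} |f(x)|.
On span{e_1}, ||e_1|| = 1, so ||f|| = |f(e_1)| / ||e_1||
= |6| / 1 = 6.0000

6.0000


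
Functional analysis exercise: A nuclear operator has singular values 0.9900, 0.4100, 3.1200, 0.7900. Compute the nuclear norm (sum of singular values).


The nuclear norm is the sum of all singular values.
||T||_1 = 0.9900 + 0.4100 + 3.1200 + 0.7900
= 5.3100

5.3100


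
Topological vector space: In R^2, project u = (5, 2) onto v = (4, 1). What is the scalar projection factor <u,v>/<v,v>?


Computing <u,v> = 5*4 + 2*1 = 22
Computing <v,v> = 4^2 + 1^2 = 17
Projection coefficient = 22/17 = 1.2941

1.2941


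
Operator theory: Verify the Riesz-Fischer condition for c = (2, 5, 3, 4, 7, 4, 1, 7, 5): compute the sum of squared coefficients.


sum |c_n|^2 = 2^2 + 5^2 + 3^2 + 4^2 + 7^2 + 4^2 + 1^2 + 7^2 + 5^2
= 4 + 25 + 9 + 16 + 49 + 16 + 1 + 49 + 25
= 194

194


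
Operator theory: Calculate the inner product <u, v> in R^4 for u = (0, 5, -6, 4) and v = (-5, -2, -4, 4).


Computing the standard inner product <u, v> = sum u_i * v_i
= 0*-5 + 5*-2 + -6*-4 + 4*4
= 0 + -10 + 24 + 16
= 30

30


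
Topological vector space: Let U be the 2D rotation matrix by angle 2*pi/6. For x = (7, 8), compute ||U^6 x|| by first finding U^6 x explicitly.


U is a rotation by theta = 2*pi/6
U^6 = rotation by 6*theta = 12*pi/6 = 0*pi/6 (mod 2*pi)
cos(0*pi/6) = 1.0000, sin(0*pi/6) = 0.0000
U^6 x = (1.0000 * 7 - 0.0000 * 8, 0.0000 * 7 + 1.0000 * 8)
= (7.0000, 8.0000)
||U^6 x|| = sqrt(7.0000^2 + 8.0000^2) = sqrt(113.0000) = 10.6301

10.6301


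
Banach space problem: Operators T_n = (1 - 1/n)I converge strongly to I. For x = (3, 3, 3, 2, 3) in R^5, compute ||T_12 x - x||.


T_12 x - x = (1 - 1/12)x - x = -x/12
||x|| = sqrt(40) = 6.3246
||T_12 x - x|| = ||x||/12 = 6.3246/12 = 0.5270

0.5270


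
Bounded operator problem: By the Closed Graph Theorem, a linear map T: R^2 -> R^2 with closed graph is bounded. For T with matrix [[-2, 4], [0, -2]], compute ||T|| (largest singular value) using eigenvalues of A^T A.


A^T A = [[4, -8], [-8, 20]]
trace(A^T A) = 24, det(A^T A) = 16
discriminant = 24^2 - 4*16 = 512
Largest eigenvalue of A^T A = (trace + sqrt(disc))/2 = 23.3137
||T|| = sqrt(23.3137) = 4.8284

4.8284


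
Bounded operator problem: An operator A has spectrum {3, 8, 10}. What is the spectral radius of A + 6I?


Spectrum of A + 6I = {9, 14, 16}
Spectral radius = max |lambda| over the shifted spectrum
= max(9, 14, 16) = 16

16


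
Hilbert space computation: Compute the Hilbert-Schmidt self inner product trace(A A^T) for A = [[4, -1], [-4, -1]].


trace(A * A^T) = sum of squares of all entries
= 4^2 + (-1)^2 + (-4)^2 + (-1)^2
= 16 + 1 + 16 + 1
= 34

34


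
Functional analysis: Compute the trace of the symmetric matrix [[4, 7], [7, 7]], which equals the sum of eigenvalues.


For a self-adjoint (symmetric) matrix, the eigenvalues are real.
The sum of eigenvalues equals the trace of the matrix.
trace = 4 + 7 = 11

11


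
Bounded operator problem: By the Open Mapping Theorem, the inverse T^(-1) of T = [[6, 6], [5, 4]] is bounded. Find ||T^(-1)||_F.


det(T) = 6*4 - 6*5 = -6
T^(-1) = (1/-6) * [[4, -6], [-5, 6]] = [[-0.6667, 1.0000], [0.8333, -1.0000]]
||T^(-1)||_F^2 = (-0.6667)^2 + 1.0000^2 + 0.8333^2 + (-1.0000)^2 = 3.1389
||T^(-1)||_F = sqrt(3.1389) = 1.7717

1.7717


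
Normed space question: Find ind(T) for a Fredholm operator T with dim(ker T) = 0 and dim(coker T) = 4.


The Fredholm index is defined as ind(T) = dim(ker T) - dim(coker T)
= 0 - 4
= -4

-4


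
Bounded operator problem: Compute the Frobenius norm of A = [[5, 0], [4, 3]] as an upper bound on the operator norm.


||A||_F^2 = sum a_ij^2
= 5^2 + 0^2 + 4^2 + 3^2
= 25 + 0 + 16 + 9 = 50
||A||_F = sqrt(50) = 7.0711

7.0711


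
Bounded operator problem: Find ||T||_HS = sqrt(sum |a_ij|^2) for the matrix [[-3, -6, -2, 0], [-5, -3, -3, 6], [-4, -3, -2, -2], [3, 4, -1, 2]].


The Hilbert-Schmidt norm is sqrt(sum of squares of all entries).
Sum of squares = (-3)^2 + (-6)^2 + (-2)^2 + 0^2 + (-5)^2 + (-3)^2 + (-3)^2 + 6^2 + (-4)^2 + (-3)^2 + (-2)^2 + (-2)^2 + 3^2 + 4^2 + (-1)^2 + 2^2
= 9 + 36 + 4 + 0 + 25 + 9 + 9 + 36 + 16 + 9 + 4 + 4 + 9 + 16 + 1 + 4 = 191
||T||_HS = sqrt(191) = 13.8203

13.8203


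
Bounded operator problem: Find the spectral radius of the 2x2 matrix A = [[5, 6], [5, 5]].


For a 2x2 matrix, eigenvalues satisfy lambda^2 - (trace)*lambda + det = 0
trace = 5 + 5 = 10
det = 5*5 - 6*5 = -5
discriminant = 10^2 - 4*(-5) = 120
spectral radius = max |eigenvalue| = 10.4772

10.4772


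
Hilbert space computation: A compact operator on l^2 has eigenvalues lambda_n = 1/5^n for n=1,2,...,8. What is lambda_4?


The eigenvalue formula gives lambda_4 = 1/5^4
= 1/625
= 0.0016

0.0016


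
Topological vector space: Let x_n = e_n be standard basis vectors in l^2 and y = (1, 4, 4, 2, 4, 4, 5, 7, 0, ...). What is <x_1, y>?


x_1 = e_1 is the standard basis vector with 1 in position 1.
<x_1, y> = y_1 = 1
As n -> infinity, <x_n, y> -> 0, confirming weak convergence of (x_n) to 0.

1


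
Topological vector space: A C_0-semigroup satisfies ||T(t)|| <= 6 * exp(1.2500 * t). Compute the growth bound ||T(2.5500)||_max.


||T(2.5500)|| <= 6 * exp(1.2500 * 2.5500)
= 6 * exp(3.1875)
= 6 * 24.2278
= 145.3667

145.3667


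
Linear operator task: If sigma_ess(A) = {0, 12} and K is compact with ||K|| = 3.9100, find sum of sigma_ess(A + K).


By Weyl's theorem, the essential spectrum is invariant under compact perturbations.
sigma_ess(A + K) = sigma_ess(A) = {0, 12}
Sum = 0 + 12 = 12

12


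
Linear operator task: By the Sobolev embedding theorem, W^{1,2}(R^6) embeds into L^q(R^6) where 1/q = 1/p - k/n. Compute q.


Using the Sobolev embedding formula: 1/q = 1/p - k/n
1/q = 1/2 - 1/6 = 1/3
q = 1/(1/3) = 3

3.0000


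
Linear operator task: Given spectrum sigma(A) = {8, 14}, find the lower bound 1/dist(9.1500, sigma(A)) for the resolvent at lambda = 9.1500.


dist(9.1500, {8, 14}) = min(|9.1500 - 8|, |9.1500 - 14|)
= min(1.1500, 4.8500) = 1.1500
Resolvent bound = 1/1.1500 = 0.8696

0.8696


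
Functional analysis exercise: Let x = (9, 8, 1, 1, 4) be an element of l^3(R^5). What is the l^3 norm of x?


The l^3 norm = (sum |x_i|^3)^(1/3)
Sum of 3th powers = 729 + 512 + 1 + 1 + 64 = 1307
||x||_3 = (1307)^(1/3) = 10.9335

10.9335


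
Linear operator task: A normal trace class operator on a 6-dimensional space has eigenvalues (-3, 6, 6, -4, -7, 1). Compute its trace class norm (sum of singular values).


For a normal operator, singular values equal |eigenvalues|.
Trace norm = sum |lambda_i| = 3 + 6 + 6 + 4 + 7 + 1
= 27

27


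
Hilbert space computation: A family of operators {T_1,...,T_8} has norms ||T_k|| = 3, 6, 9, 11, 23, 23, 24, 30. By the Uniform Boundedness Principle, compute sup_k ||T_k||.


By the Uniform Boundedness Principle, the supremum of norms is finite.
sup_k ||T_k|| = max(3, 6, 9, 11, 23, 23, 24, 30) = 30

30


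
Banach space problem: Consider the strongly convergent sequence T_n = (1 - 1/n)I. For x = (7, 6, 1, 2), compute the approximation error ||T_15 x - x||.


T_15 x - x = (1 - 1/15)x - x = -x/15
||x|| = sqrt(90) = 9.4868
||T_15 x - x|| = ||x||/15 = 9.4868/15 = 0.6325

0.6325


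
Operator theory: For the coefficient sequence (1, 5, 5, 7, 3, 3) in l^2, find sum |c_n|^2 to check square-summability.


sum |c_n|^2 = 1^2 + 5^2 + 5^2 + 7^2 + 3^2 + 3^2
= 1 + 25 + 25 + 49 + 9 + 9
= 118

118


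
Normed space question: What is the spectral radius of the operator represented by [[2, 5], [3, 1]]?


For a 2x2 matrix, eigenvalues satisfy lambda^2 - (trace)*lambda + det = 0
trace = 2 + 1 = 3
det = 2*1 - 5*3 = -13
discriminant = 3^2 - 4*(-13) = 61
spectral radius = max |eigenvalue| = 5.4051

5.4051


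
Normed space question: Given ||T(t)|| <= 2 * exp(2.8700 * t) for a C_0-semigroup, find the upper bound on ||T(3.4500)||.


||T(3.4500)|| <= 2 * exp(2.8700 * 3.4500)
= 2 * exp(9.9015)
= 2 * 19960.2884
= 39920.5769

39920.5769


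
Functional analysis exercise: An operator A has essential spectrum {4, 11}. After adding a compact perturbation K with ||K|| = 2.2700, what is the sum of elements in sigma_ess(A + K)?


By Weyl's theorem, the essential spectrum is invariant under compact perturbations.
sigma_ess(A + K) = sigma_ess(A) = {4, 11}
Sum = 4 + 11 = 15

15


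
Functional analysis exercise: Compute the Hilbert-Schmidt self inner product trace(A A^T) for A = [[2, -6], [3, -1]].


trace(A * A^T) = sum of squares of all entries
= 2^2 + (-6)^2 + 3^2 + (-1)^2
= 4 + 36 + 9 + 1
= 50

50


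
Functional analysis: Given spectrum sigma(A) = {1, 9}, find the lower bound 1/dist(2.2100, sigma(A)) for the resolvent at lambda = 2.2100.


dist(2.2100, {1, 9}) = min(|2.2100 - 1|, |2.2100 - 9|)
= min(1.2100, 6.7900) = 1.2100
Resolvent bound = 1/1.2100 = 0.8264

0.8264


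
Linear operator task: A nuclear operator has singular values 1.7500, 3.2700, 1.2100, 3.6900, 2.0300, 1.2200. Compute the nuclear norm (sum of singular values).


The nuclear norm is the sum of all singular values.
||T||_1 = 1.7500 + 3.2700 + 1.2100 + 3.6900 + 2.0300 + 1.2200
= 13.1700

13.1700


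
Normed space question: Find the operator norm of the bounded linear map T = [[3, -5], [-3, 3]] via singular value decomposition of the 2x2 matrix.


A^T A = [[18, -24], [-24, 34]]
trace(A^T A) = 52, det(A^T A) = 36
discriminant = 52^2 - 4*36 = 2560
Largest eigenvalue of A^T A = (trace + sqrt(disc))/2 = 51.2982
||T|| = sqrt(51.2982) = 7.1623

7.1623


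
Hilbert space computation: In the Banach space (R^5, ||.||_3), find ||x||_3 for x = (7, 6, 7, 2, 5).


The l^3 norm = (sum |x_i|^3)^(1/3)
Sum of 3th powers = 343 + 216 + 343 + 8 + 125 = 1035
||x||_3 = (1035)^(1/3) = 10.1153

10.1153


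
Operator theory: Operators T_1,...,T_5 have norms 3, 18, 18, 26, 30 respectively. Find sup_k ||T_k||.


By the Uniform Boundedness Principle, the supremum of norms is finite.
sup_k ||T_k|| = max(3, 18, 18, 26, 30) = 30

30


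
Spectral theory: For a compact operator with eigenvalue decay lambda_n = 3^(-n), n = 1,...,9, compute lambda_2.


The eigenvalue formula gives lambda_2 = 1/3^2
= 1/9
= 0.1111

0.1111


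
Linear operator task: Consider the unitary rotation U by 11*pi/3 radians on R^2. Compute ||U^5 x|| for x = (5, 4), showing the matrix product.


U is a rotation by theta = 11*pi/3
U^5 = rotation by 5*theta = 55*pi/3 = 1*pi/3 (mod 2*pi)
cos(1*pi/3) = 0.5000, sin(1*pi/3) = 0.8660
U^5 x = (0.5000 * 5 - 0.8660 * 4, 0.8660 * 5 + 0.5000 * 4)
= (-0.9641, 6.3301)
||U^5 x|| = sqrt((-0.9641)^2 + 6.3301^2) = sqrt(41.0000) = 6.4031

6.4031


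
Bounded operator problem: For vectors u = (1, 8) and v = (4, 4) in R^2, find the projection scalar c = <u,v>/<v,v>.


Computing <u,v> = 1*4 + 8*4 = 36
Computing <v,v> = 4^2 + 4^2 = 32
Projection coefficient = 36/32 = 1.1250

1.1250


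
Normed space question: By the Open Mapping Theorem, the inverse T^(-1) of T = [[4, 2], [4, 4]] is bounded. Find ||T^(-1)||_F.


det(T) = 4*4 - 2*4 = 8
T^(-1) = (1/8) * [[4, -2], [-4, 4]] = [[0.5000, -0.2500], [-0.5000, 0.5000]]
||T^(-1)||_F^2 = 0.5000^2 + (-0.2500)^2 + (-0.5000)^2 + 0.5000^2 = 0.8125
||T^(-1)||_F = sqrt(0.8125) = 0.9014

0.9014


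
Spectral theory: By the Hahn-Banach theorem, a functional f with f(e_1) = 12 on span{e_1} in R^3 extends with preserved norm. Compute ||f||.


The norm of f is given by ||f|| = sup_{||x||=1} |f(x)|.
On span{e_1}, ||e_1|| = 1, so ||f|| = |f(e_1)| / ||e_1||
= |12| / 1 = 12.0000

12.0000


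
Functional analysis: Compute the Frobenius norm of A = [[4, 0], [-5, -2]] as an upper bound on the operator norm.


||A||_F^2 = sum a_ij^2
= 4^2 + 0^2 + (-5)^2 + (-2)^2
= 16 + 0 + 25 + 4 = 45
||A||_F = sqrt(45) = 6.7082

6.7082


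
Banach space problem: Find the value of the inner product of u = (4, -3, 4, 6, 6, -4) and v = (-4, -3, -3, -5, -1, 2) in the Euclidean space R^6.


Computing the standard inner product <u, v> = sum u_i * v_i
= 4*-4 + -3*-3 + 4*-3 + 6*-5 + 6*-1 + -4*2
= -16 + 9 + -12 + -30 + -6 + -8
= -63

-63


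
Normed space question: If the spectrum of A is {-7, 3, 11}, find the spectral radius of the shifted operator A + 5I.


Spectrum of A + 5I = {-2, 8, 16}
Spectral radius = max |lambda| over the shifted spectrum
= max(2, 8, 16) = 16

16


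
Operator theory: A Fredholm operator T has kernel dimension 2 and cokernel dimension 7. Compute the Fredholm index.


The Fredholm index is defined as ind(T) = dim(ker T) - dim(coker T)
= 2 - 7
= -5

-5


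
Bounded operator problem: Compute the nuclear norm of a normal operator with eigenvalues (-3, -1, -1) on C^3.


For a normal operator, singular values equal |eigenvalues|.
Trace norm = sum |lambda_i| = 3 + 1 + 1
= 5

5


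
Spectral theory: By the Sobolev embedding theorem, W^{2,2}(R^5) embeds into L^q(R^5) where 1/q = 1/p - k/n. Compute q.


Using the Sobolev embedding formula: 1/q = 1/p - k/n
1/q = 1/2 - 2/5 = 1/10
q = 1/(1/10) = 10

10.0000


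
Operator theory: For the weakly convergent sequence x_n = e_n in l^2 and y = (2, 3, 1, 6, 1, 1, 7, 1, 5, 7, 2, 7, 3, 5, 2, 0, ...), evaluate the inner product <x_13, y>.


x_13 = e_13 is the standard basis vector with 1 in position 13.
<x_13, y> = y_13 = 3
As n -> infinity, <x_n, y> -> 0, confirming weak convergence of (x_n) to 0.

3


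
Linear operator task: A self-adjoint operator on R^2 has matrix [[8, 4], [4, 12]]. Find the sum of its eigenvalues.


For a self-adjoint (symmetric) matrix, the eigenvalues are real.
The sum of eigenvalues equals the trace of the matrix.
trace = 8 + 12 = 20

20


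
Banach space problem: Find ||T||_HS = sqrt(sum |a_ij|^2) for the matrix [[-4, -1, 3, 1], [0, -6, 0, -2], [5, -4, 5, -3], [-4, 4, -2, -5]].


The Hilbert-Schmidt norm is sqrt(sum of squares of all entries).
Sum of squares = (-4)^2 + (-1)^2 + 3^2 + 1^2 + 0^2 + (-6)^2 + 0^2 + (-2)^2 + 5^2 + (-4)^2 + 5^2 + (-3)^2 + (-4)^2 + 4^2 + (-2)^2 + (-5)^2
= 16 + 1 + 9 + 1 + 0 + 36 + 0 + 4 + 25 + 16 + 25 + 9 + 16 + 16 + 4 + 25 = 203
||T||_HS = sqrt(203) = 14.2478

14.2478


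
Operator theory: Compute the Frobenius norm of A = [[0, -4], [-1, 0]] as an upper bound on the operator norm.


||A||_F^2 = sum a_ij^2
= 0^2 + (-4)^2 + (-1)^2 + 0^2
= 0 + 16 + 1 + 0 = 17
||A||_F = sqrt(17) = 4.1231

4.1231


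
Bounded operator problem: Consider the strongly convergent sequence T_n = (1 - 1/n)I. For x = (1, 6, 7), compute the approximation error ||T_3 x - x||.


T_3 x - x = (1 - 1/3)x - x = -x/3
||x|| = sqrt(86) = 9.2736
||T_3 x - x|| = ||x||/3 = 9.2736/3 = 3.0912

3.0912


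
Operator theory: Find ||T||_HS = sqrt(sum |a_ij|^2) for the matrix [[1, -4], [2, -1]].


The Hilbert-Schmidt norm is sqrt(sum of squares of all entries).
Sum of squares = 1^2 + (-4)^2 + 2^2 + (-1)^2
= 1 + 16 + 4 + 1 = 22
||T||_HS = sqrt(22) = 4.6904

4.6904


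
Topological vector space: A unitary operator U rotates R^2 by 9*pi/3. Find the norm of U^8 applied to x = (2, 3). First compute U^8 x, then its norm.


U is a rotation by theta = 9*pi/3
U^8 = rotation by 8*theta = 72*pi/3 = 0*pi/3 (mod 2*pi)
cos(0*pi/3) = 1.0000, sin(0*pi/3) = 0.0000
U^8 x = (1.0000 * 2 - 0.0000 * 3, 0.0000 * 2 + 1.0000 * 3)
= (2.0000, 3.0000)
||U^8 x|| = sqrt(2.0000^2 + 3.0000^2) = sqrt(13.0000) = 3.6056

3.6056


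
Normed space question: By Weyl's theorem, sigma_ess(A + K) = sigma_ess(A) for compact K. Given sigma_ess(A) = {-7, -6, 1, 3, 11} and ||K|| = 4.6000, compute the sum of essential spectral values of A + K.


By Weyl's theorem, the essential spectrum is invariant under compact perturbations.
sigma_ess(A + K) = sigma_ess(A) = {-7, -6, 1, 3, 11}
Sum = -7 + -6 + 1 + 3 + 11 = 2

2


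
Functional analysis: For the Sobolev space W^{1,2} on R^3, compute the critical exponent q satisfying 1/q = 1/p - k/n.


Using the Sobolev embedding formula: 1/q = 1/p - k/n
1/q = 1/2 - 1/3 = 1/6
q = 1/(1/6) = 6

6.0000


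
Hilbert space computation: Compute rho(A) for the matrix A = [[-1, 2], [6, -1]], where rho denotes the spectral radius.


For a 2x2 matrix, eigenvalues satisfy lambda^2 - (trace)*lambda + det = 0
trace = -1 + -1 = -2
det = -1*-1 - 2*6 = -11
discriminant = (-2)^2 - 4*(-11) = 48
spectral radius = max |eigenvalue| = 4.4641

4.4641


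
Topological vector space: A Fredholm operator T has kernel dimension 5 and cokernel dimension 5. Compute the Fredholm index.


The Fredholm index is defined as ind(T) = dim(ker T) - dim(coker T)
= 5 - 5
= 0

0


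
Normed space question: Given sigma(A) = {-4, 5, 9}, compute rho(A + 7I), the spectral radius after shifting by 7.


Spectrum of A + 7I = {3, 12, 16}
Spectral radius = max |lambda| over the shifted spectrum
= max(3, 12, 16) = 16

16


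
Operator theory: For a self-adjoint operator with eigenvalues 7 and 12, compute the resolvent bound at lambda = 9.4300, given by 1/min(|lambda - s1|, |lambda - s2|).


dist(9.4300, {7, 12}) = min(|9.4300 - 7|, |9.4300 - 12|)
= min(2.4300, 2.5700) = 2.4300
Resolvent bound = 1/2.4300 = 0.4115

0.4115


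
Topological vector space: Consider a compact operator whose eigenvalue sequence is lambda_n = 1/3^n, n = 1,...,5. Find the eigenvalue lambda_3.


The eigenvalue formula gives lambda_3 = 1/3^3
= 1/27
= 0.0370

0.0370


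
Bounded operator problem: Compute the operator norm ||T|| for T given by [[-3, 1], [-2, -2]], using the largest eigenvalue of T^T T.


A^T A = [[13, 1], [1, 5]]
trace(A^T A) = 18, det(A^T A) = 64
discriminant = 18^2 - 4*64 = 68
Largest eigenvalue of A^T A = (trace + sqrt(disc))/2 = 13.1231
||T|| = sqrt(13.1231) = 3.6226

3.6226


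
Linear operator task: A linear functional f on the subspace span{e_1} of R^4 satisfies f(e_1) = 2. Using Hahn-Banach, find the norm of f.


The norm of f is given by ||f|| = sup_{||x||=1} |f(x)|.
On span{e_1}, ||e_1|| = 1, so ||f|| = |f(e_1)| / ||e_1||
= |2| / 1 = 2.0000

2.0000


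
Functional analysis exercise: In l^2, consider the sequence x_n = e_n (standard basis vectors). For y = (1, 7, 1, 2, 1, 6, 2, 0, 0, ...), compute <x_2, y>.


x_2 = e_2 is the standard basis vector with 1 in position 2.
<x_2, y> = y_2 = 7
As n -> infinity, <x_n, y> -> 0, confirming weak convergence of (x_n) to 0.

7


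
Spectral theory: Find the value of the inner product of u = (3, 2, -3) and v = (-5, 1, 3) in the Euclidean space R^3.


Computing the standard inner product <u, v> = sum u_i * v_i
= 3*-5 + 2*1 + -3*3
= -15 + 2 + -9
= -22

-22


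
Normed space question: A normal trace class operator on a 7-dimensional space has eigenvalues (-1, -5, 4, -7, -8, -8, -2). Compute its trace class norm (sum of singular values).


For a normal operator, singular values equal |eigenvalues|.
Trace norm = sum |lambda_i| = 1 + 5 + 4 + 7 + 8 + 8 + 2
= 35

35


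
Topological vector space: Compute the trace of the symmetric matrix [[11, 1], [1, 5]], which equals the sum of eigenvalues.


For a self-adjoint (symmetric) matrix, the eigenvalues are real.
The sum of eigenvalues equals the trace of the matrix.
trace = 11 + 5 = 16

16


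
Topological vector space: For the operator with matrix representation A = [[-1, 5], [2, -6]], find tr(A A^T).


trace(A * A^T) = sum of squares of all entries
= (-1)^2 + 5^2 + 2^2 + (-6)^2
= 1 + 25 + 4 + 36
= 66

66


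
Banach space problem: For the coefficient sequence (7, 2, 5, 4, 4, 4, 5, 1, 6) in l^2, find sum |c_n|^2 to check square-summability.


sum |c_n|^2 = 7^2 + 2^2 + 5^2 + 4^2 + 4^2 + 4^2 + 5^2 + 1^2 + 6^2
= 49 + 4 + 25 + 16 + 16 + 16 + 25 + 1 + 36
= 188

188


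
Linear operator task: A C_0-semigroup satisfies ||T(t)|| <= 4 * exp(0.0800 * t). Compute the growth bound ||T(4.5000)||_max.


||T(4.5000)|| <= 4 * exp(0.0800 * 4.5000)
= 4 * exp(0.3600)
= 4 * 1.4333
= 5.7333

5.7333


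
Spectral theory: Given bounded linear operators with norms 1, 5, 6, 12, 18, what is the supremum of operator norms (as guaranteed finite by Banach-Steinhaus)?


By the Uniform Boundedness Principle, the supremum of norms is finite.
sup_k ||T_k|| = max(1, 5, 6, 12, 18) = 18

18


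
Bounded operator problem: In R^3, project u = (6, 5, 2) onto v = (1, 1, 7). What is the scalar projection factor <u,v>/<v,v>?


Computing <u,v> = 6*1 + 5*1 + 2*7 = 25
Computing <v,v> = 1^2 + 1^2 + 7^2 = 51
Projection coefficient = 25/51 = 0.4902

0.4902


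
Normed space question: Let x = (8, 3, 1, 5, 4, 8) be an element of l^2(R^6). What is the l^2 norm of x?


The l^2 norm = (sum |x_i|^2)^(1/2)
Sum of 2th powers = 64 + 9 + 1 + 25 + 16 + 64 = 179
||x||_2 = (179)^(1/2) = 13.3791

13.3791


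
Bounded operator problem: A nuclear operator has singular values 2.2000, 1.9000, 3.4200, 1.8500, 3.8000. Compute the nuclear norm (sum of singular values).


The nuclear norm is the sum of all singular values.
||T||_1 = 2.2000 + 1.9000 + 3.4200 + 1.8500 + 3.8000
= 13.1700

13.1700


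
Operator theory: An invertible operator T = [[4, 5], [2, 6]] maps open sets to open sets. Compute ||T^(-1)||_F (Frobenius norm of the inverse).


det(T) = 4*6 - 5*2 = 14
T^(-1) = (1/14) * [[6, -5], [-2, 4]] = [[0.4286, -0.3571], [-0.1429, 0.2857]]
||T^(-1)||_F^2 = 0.4286^2 + (-0.3571)^2 + (-0.1429)^2 + 0.2857^2 = 0.4133
||T^(-1)||_F = sqrt(0.4133) = 0.6429

0.6429


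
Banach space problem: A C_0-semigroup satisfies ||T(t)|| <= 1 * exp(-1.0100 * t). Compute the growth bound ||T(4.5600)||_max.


||T(4.5600)|| <= 1 * exp(-1.0100 * 4.5600)
= 1 * exp(-4.6056)
= 1 * 0.0100
= 0.0100

0.0100


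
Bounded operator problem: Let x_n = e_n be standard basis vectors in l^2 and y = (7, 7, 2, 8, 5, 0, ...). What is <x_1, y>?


x_1 = e_1 is the standard basis vector with 1 in position 1.
<x_1, y> = y_1 = 7
As n -> infinity, <x_n, y> -> 0, confirming weak convergence of (x_n) to 0.

7


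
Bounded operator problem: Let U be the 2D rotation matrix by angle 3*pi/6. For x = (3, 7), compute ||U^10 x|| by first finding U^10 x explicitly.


U is a rotation by theta = 3*pi/6
U^10 = rotation by 10*theta = 30*pi/6 = 6*pi/6 (mod 2*pi)
cos(6*pi/6) = -1.0000, sin(6*pi/6) = 0.0000
U^10 x = (-1.0000 * 3 - 0.0000 * 7, 0.0000 * 3 + -1.0000 * 7)
= (-3.0000, -7.0000)
||U^10 x|| = sqrt((-3.0000)^2 + (-7.0000)^2) = sqrt(58.0000) = 7.6158

7.6158


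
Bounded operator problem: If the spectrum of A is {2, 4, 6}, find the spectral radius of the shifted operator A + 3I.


Spectrum of A + 3I = {5, 7, 9}
Spectral radius = max |lambda| over the shifted spectrum
= max(5, 7, 9) = 9

9


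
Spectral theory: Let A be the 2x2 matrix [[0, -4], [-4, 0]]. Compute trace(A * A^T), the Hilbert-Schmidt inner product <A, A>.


trace(A * A^T) = sum of squares of all entries
= 0^2 + (-4)^2 + (-4)^2 + 0^2
= 0 + 16 + 16 + 0
= 32

32


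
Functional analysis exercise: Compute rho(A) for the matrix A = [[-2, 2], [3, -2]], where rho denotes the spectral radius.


For a 2x2 matrix, eigenvalues satisfy lambda^2 - (trace)*lambda + det = 0
trace = -2 + -2 = -4
det = -2*-2 - 2*3 = -2
discriminant = (-4)^2 - 4*(-2) = 24
spectral radius = max |eigenvalue| = 4.4495

4.4495


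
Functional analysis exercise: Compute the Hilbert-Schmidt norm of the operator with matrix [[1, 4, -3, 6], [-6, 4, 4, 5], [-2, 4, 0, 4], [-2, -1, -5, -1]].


The Hilbert-Schmidt norm is sqrt(sum of squares of all entries).
Sum of squares = 1^2 + 4^2 + (-3)^2 + 6^2 + (-6)^2 + 4^2 + 4^2 + 5^2 + (-2)^2 + 4^2 + 0^2 + 4^2 + (-2)^2 + (-1)^2 + (-5)^2 + (-1)^2
= 1 + 16 + 9 + 36 + 36 + 16 + 16 + 25 + 4 + 16 + 0 + 16 + 4 + 1 + 25 + 1 = 222
||T||_HS = sqrt(222) = 14.8997

14.8997


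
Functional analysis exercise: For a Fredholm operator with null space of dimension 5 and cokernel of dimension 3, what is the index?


The Fredholm index is defined as ind(T) = dim(ker T) - dim(coker T)
= 5 - 3
= 2

2


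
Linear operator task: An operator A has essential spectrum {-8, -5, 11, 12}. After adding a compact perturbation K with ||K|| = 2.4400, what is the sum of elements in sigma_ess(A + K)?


By Weyl's theorem, the essential spectrum is invariant under compact perturbations.
sigma_ess(A + K) = sigma_ess(A) = {-8, -5, 11, 12}
Sum = -8 + -5 + 11 + 12 = 10

10


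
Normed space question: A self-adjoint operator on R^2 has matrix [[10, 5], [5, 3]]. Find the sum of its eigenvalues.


For a self-adjoint (symmetric) matrix, the eigenvalues are real.
The sum of eigenvalues equals the trace of the matrix.
trace = 10 + 3 = 13

13


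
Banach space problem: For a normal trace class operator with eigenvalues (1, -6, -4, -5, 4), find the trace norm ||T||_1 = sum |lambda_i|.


For a normal operator, singular values equal |eigenvalues|.
Trace norm = sum |lambda_i| = 1 + 6 + 4 + 5 + 4
= 20

20


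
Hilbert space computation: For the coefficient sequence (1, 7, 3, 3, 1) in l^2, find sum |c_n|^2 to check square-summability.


sum |c_n|^2 = 1^2 + 7^2 + 3^2 + 3^2 + 1^2
= 1 + 49 + 9 + 9 + 1
= 69

69


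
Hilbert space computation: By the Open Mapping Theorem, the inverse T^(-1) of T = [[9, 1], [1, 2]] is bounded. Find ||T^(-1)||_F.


det(T) = 9*2 - 1*1 = 17
T^(-1) = (1/17) * [[2, -1], [-1, 9]] = [[0.1176, -0.0588], [-0.0588, 0.5294]]
||T^(-1)||_F^2 = 0.1176^2 + (-0.0588)^2 + (-0.0588)^2 + 0.5294^2 = 0.3010
||T^(-1)||_F = sqrt(0.3010) = 0.5487

0.5487


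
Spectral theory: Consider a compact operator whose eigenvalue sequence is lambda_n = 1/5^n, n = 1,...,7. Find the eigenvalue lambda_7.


The eigenvalue formula gives lambda_7 = 1/5^7
= 1/78125
= 1.2800e-05

1.2800e-05


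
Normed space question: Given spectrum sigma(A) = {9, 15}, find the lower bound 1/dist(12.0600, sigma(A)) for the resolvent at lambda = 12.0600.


dist(12.0600, {9, 15}) = min(|12.0600 - 9|, |12.0600 - 15|)
= min(3.0600, 2.9400) = 2.9400
Resolvent bound = 1/2.9400 = 0.3401

0.3401


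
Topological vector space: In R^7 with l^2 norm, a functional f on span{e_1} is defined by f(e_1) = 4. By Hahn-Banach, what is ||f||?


The norm of f is given by ||f|| = sup_{||x||=1} |f(x)|.
On span{e_1}, ||e_1|| = 1, so ||f|| = |f(e_1)| / ||e_1||
= |4| / 1 = 4.0000

4.0000


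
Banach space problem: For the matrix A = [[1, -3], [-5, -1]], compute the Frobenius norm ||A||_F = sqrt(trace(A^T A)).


||A||_F^2 = sum a_ij^2
= 1^2 + (-3)^2 + (-5)^2 + (-1)^2
= 1 + 9 + 25 + 1 = 36
||A||_F = sqrt(36) = 6.0000

6.0000


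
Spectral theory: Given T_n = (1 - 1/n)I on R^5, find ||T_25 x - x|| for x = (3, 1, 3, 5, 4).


T_25 x - x = (1 - 1/25)x - x = -x/25
||x|| = sqrt(60) = 7.7460
||T_25 x - x|| = ||x||/25 = 7.7460/25 = 0.3098

0.3098


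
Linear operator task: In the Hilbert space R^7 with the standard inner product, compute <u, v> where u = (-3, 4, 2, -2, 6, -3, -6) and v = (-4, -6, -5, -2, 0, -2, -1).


Computing the standard inner product <u, v> = sum u_i * v_i
= -3*-4 + 4*-6 + 2*-5 + -2*-2 + 6*0 + -3*-2 + -6*-1
= 12 + -24 + -10 + 4 + 0 + 6 + 6
= -6

-6


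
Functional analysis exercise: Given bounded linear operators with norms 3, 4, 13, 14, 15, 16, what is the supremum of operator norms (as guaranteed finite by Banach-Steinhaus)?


By the Uniform Boundedness Principle, the supremum of norms is finite.
sup_k ||T_k|| = max(3, 4, 13, 14, 15, 16) = 16

16


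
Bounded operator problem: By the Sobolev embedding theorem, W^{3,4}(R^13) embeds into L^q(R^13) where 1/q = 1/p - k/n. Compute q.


Using the Sobolev embedding formula: 1/q = 1/p - k/n
1/q = 1/4 - 3/13 = 1/52
q = 1/(1/52) = 52

52.0000


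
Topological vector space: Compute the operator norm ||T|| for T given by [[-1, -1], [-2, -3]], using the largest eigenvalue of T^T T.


A^T A = [[5, 7], [7, 10]]
trace(A^T A) = 15, det(A^T A) = 1
discriminant = 15^2 - 4*1 = 221
Largest eigenvalue of A^T A = (trace + sqrt(disc))/2 = 14.9330
||T|| = sqrt(14.9330) = 3.8643

3.8643


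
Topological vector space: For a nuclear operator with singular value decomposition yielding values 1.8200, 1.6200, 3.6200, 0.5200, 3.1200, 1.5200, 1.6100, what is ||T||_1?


The nuclear norm is the sum of all singular values.
||T||_1 = 1.8200 + 1.6200 + 3.6200 + 0.5200 + 3.1200 + 1.5200 + 1.6100
= 13.8300

13.8300


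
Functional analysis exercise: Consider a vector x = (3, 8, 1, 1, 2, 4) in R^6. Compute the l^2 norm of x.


The l^2 norm = (sum |x_i|^2)^(1/2)
Sum of 2th powers = 9 + 64 + 1 + 1 + 4 + 16 = 95
||x||_2 = (95)^(1/2) = 9.7468

9.7468


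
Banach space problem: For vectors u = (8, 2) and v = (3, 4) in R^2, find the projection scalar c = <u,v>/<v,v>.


Computing <u,v> = 8*3 + 2*4 = 32
Computing <v,v> = 3^2 + 4^2 = 25
Projection coefficient = 32/25 = 1.2800

1.2800


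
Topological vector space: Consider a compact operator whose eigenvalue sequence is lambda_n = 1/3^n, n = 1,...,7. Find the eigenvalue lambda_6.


The eigenvalue formula gives lambda_6 = 1/3^6
= 1/729
= 0.0014

0.0014


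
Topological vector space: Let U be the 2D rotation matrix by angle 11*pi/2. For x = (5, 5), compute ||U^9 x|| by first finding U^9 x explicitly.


U is a rotation by theta = 11*pi/2
U^9 = rotation by 9*theta = 99*pi/2 = 3*pi/2 (mod 2*pi)
cos(3*pi/2) = 0.0000, sin(3*pi/2) = -1.0000
U^9 x = (0.0000 * 5 - -1.0000 * 5, -1.0000 * 5 + 0.0000 * 5)
= (5.0000, -5.0000)
||U^9 x|| = sqrt(5.0000^2 + (-5.0000)^2) = sqrt(50.0000) = 7.0711

7.0711


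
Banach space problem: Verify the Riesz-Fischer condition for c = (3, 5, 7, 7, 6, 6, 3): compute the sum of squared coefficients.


sum |c_n|^2 = 3^2 + 5^2 + 7^2 + 7^2 + 6^2 + 6^2 + 3^2
= 9 + 25 + 49 + 49 + 36 + 36 + 9
= 213

213


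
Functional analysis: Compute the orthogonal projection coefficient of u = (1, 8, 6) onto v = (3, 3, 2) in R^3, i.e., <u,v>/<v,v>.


Computing <u,v> = 1*3 + 8*3 + 6*2 = 39
Computing <v,v> = 3^2 + 3^2 + 2^2 = 22
Projection coefficient = 39/22 = 1.7727

1.7727


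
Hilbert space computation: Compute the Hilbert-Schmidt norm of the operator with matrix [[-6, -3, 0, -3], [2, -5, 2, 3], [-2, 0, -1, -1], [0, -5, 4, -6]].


The Hilbert-Schmidt norm is sqrt(sum of squares of all entries).
Sum of squares = (-6)^2 + (-3)^2 + 0^2 + (-3)^2 + 2^2 + (-5)^2 + 2^2 + 3^2 + (-2)^2 + 0^2 + (-1)^2 + (-1)^2 + 0^2 + (-5)^2 + 4^2 + (-6)^2
= 36 + 9 + 0 + 9 + 4 + 25 + 4 + 9 + 4 + 0 + 1 + 1 + 0 + 25 + 16 + 36 = 179
||T||_HS = sqrt(179) = 13.3791

13.3791


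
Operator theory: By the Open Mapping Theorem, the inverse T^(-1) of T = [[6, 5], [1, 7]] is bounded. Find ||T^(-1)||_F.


det(T) = 6*7 - 5*1 = 37
T^(-1) = (1/37) * [[7, -5], [-1, 6]] = [[0.1892, -0.1351], [-0.0270, 0.1622]]
||T^(-1)||_F^2 = 0.1892^2 + (-0.1351)^2 + (-0.0270)^2 + 0.1622^2 = 0.0811
||T^(-1)||_F = sqrt(0.0811) = 0.2847

0.2847


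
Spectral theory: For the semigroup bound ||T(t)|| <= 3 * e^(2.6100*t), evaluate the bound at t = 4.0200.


||T(4.0200)|| <= 3 * exp(2.6100 * 4.0200)
= 3 * exp(10.4922)
= 3 * 36033.3436
= 108100.0308

108100.0308


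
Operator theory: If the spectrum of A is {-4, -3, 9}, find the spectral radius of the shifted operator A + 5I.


Spectrum of A + 5I = {1, 2, 14}
Spectral radius = max |lambda| over the shifted spectrum
= max(1, 2, 14) = 14

14


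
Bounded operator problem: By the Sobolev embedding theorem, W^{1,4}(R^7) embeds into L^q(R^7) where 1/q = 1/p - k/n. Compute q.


Using the Sobolev embedding formula: 1/q = 1/p - k/n
1/q = 1/4 - 1/7 = 3/28
q = 1/(3/28) = 28/3 = 9.3333

9.3333


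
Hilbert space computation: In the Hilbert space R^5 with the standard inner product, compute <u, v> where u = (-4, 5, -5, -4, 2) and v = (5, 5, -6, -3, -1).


Computing the standard inner product <u, v> = sum u_i * v_i
= -4*5 + 5*5 + -5*-6 + -4*-3 + 2*-1
= -20 + 25 + 30 + 12 + -2
= 45

45


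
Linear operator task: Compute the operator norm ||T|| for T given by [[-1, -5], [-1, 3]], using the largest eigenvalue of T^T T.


A^T A = [[2, 2], [2, 34]]
trace(A^T A) = 36, det(A^T A) = 64
discriminant = 36^2 - 4*64 = 1040
Largest eigenvalue of A^T A = (trace + sqrt(disc))/2 = 34.1245
||T|| = sqrt(34.1245) = 5.8416

5.8416


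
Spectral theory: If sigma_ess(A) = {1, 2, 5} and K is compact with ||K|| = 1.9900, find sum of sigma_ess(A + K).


By Weyl's theorem, the essential spectrum is invariant under compact perturbations.
sigma_ess(A + K) = sigma_ess(A) = {1, 2, 5}
Sum = 1 + 2 + 5 = 8

8


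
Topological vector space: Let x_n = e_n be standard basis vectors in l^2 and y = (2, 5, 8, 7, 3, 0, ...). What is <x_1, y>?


x_1 = e_1 is the standard basis vector with 1 in position 1.
<x_1, y> = y_1 = 2
As n -> infinity, <x_n, y> -> 0, confirming weak convergence of (x_n) to 0.

2


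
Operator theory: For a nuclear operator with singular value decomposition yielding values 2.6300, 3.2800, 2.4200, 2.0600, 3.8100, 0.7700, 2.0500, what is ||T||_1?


The nuclear norm is the sum of all singular values.
||T||_1 = 2.6300 + 3.2800 + 2.4200 + 2.0600 + 3.8100 + 0.7700 + 2.0500
= 17.0200

17.0200


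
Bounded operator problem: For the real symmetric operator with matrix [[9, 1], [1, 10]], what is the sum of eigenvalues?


For a self-adjoint (symmetric) matrix, the eigenvalues are real.
The sum of eigenvalues equals the trace of the matrix.
trace = 9 + 10 = 19

19


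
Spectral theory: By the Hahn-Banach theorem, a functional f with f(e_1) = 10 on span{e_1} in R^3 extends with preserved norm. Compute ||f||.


The norm of f is given by ||f|| = sup_{||x||=1} |f(x)|.
On span{e_1}, ||e_1|| = 1, so ||f|| = |f(e_1)| / ||e_1||
= |10| / 1 = 10.0000

10.0000


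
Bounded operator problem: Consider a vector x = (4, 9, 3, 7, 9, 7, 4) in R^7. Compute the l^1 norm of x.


The l^1 norm equals the sum of absolute values of all components.
||x||_1 = 4 + 9 + 3 + 7 + 9 + 7 + 4
= 43

43.0000


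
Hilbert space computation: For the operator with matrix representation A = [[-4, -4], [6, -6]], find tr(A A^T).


trace(A * A^T) = sum of squares of all entries
= (-4)^2 + (-4)^2 + 6^2 + (-6)^2
= 16 + 16 + 36 + 36
= 104

104


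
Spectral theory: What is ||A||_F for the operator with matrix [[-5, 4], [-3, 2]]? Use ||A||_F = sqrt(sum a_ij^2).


||A||_F^2 = sum a_ij^2
= (-5)^2 + 4^2 + (-3)^2 + 2^2
= 25 + 16 + 9 + 4 = 54
||A||_F = sqrt(54) = 7.3485

7.3485


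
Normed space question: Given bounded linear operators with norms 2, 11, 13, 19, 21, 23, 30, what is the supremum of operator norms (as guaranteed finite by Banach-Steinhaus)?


By the Uniform Boundedness Principle, the supremum of norms is finite.
sup_k ||T_k|| = max(2, 11, 13, 19, 21, 23, 30) = 30

30


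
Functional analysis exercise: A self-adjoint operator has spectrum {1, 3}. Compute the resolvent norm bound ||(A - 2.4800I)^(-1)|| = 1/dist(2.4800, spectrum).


dist(2.4800, {1, 3}) = min(|2.4800 - 1|, |2.4800 - 3|)
= min(1.4800, 0.5200) = 0.5200
Resolvent bound = 1/0.5200 = 1.9231

1.9231


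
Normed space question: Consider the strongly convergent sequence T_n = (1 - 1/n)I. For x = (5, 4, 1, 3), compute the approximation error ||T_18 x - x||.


T_18 x - x = (1 - 1/18)x - x = -x/18
||x|| = sqrt(51) = 7.1414
||T_18 x - x|| = ||x||/18 = 7.1414/18 = 0.3967

0.3967


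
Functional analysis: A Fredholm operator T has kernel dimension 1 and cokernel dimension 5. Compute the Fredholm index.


The Fredholm index is defined as ind(T) = dim(ker T) - dim(coker T)
= 1 - 5
= -4

-4


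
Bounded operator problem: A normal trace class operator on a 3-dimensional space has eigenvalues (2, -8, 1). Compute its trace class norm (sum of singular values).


For a normal operator, singular values equal |eigenvalues|.
Trace norm = sum |lambda_i| = 2 + 8 + 1
= 11

11


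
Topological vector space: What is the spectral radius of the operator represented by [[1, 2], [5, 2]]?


For a 2x2 matrix, eigenvalues satisfy lambda^2 - (trace)*lambda + det = 0
trace = 1 + 2 = 3
det = 1*2 - 2*5 = -8
discriminant = 3^2 - 4*(-8) = 41
spectral radius = max |eigenvalue| = 4.7016

4.7016


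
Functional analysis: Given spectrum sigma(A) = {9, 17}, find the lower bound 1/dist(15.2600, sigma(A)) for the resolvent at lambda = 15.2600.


dist(15.2600, {9, 17}) = min(|15.2600 - 9|, |15.2600 - 17|)
= min(6.2600, 1.7400) = 1.7400
Resolvent bound = 1/1.7400 = 0.5747

0.5747


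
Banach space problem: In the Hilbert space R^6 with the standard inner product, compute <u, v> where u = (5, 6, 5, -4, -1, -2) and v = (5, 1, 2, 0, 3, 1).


Computing the standard inner product <u, v> = sum u_i * v_i
= 5*5 + 6*1 + 5*2 + -4*0 + -1*3 + -2*1
= 25 + 6 + 10 + 0 + -3 + -2
= 36

36


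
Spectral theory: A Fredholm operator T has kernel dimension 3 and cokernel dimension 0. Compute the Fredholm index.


The Fredholm index is defined as ind(T) = dim(ker T) - dim(coker T)
= 3 - 0
= 3

3


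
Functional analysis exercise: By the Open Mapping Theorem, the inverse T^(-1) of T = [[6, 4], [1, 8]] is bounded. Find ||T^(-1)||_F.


det(T) = 6*8 - 4*1 = 44
T^(-1) = (1/44) * [[8, -4], [-1, 6]] = [[0.1818, -0.0909], [-0.0227, 0.1364]]
||T^(-1)||_F^2 = 0.1818^2 + (-0.0909)^2 + (-0.0227)^2 + 0.1364^2 = 0.0604
||T^(-1)||_F = sqrt(0.0604) = 0.2458

0.2458


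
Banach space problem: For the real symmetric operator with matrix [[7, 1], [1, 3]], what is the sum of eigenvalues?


For a self-adjoint (symmetric) matrix, the eigenvalues are real.
The sum of eigenvalues equals the trace of the matrix.
trace = 7 + 3 = 10

10


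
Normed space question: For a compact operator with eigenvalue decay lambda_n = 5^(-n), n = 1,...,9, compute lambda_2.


The eigenvalue formula gives lambda_2 = 1/5^2
= 1/25
= 0.0400

0.0400


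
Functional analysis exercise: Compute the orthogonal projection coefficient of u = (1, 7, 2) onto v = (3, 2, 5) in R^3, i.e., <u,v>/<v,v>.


Computing <u,v> = 1*3 + 7*2 + 2*5 = 27
Computing <v,v> = 3^2 + 2^2 + 5^2 = 38
Projection coefficient = 27/38 = 0.7105

0.7105


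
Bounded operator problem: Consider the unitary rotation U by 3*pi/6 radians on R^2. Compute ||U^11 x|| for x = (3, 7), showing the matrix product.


U is a rotation by theta = 3*pi/6
U^11 = rotation by 11*theta = 33*pi/6 = 9*pi/6 (mod 2*pi)
cos(9*pi/6) = 0.0000, sin(9*pi/6) = -1.0000
U^11 x = (0.0000 * 3 - -1.0000 * 7, -1.0000 * 3 + 0.0000 * 7)
= (7.0000, -3.0000)
||U^11 x|| = sqrt(7.0000^2 + (-3.0000)^2) = sqrt(58.0000) = 7.6158

7.6158


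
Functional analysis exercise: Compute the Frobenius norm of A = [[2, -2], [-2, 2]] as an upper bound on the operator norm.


||A||_F^2 = sum a_ij^2
= 2^2 + (-2)^2 + (-2)^2 + 2^2
= 4 + 4 + 4 + 4 = 16
||A||_F = sqrt(16) = 4.0000

4.0000


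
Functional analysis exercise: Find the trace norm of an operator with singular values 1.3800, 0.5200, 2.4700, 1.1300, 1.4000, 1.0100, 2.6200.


The nuclear norm is the sum of all singular values.
||T||_1 = 1.3800 + 0.5200 + 2.4700 + 1.1300 + 1.4000 + 1.0100 + 2.6200
= 10.5300

10.5300


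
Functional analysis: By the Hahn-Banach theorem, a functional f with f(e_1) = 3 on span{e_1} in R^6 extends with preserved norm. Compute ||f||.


The norm of f is given by ||f|| = sup_{||x||=1} |f(x)|.
On span{e_1}, ||e_1|| = 1, so ||f|| = |f(e_1)| / ||e_1||
= |3| / 1 = 3.0000

3.0000


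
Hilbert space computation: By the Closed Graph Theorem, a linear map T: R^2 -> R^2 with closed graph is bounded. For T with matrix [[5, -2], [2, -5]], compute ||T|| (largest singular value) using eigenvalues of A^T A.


A^T A = [[29, -20], [-20, 29]]
trace(A^T A) = 58, det(A^T A) = 441
discriminant = 58^2 - 4*441 = 1600
Largest eigenvalue of A^T A = (trace + sqrt(disc))/2 = 49.0000
||T|| = sqrt(49.0000) = 7.0000

7.0000


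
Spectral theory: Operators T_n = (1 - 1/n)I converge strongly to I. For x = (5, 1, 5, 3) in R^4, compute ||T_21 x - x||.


T_21 x - x = (1 - 1/21)x - x = -x/21
||x|| = sqrt(60) = 7.7460
||T_21 x - x|| = ||x||/21 = 7.7460/21 = 0.3689

0.3689
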